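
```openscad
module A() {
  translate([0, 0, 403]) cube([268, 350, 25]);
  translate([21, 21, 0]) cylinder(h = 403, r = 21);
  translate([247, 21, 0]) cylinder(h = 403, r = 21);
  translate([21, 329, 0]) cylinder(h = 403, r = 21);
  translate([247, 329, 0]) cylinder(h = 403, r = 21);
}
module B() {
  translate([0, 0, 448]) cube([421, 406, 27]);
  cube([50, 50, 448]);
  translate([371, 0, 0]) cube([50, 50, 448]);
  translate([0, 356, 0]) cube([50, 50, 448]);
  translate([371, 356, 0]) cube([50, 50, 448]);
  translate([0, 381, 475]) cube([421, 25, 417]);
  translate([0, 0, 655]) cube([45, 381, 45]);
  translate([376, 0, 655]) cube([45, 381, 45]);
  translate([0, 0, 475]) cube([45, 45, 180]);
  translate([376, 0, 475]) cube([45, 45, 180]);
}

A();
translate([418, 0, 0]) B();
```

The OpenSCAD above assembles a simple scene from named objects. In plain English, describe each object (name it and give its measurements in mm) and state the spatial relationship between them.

A is a four-legged stool. The seat is a 268×350×25 mm slab whose top surface is at z = 428 mm; four round legs, each 42 mm in diameter, run from the floor (z = 0) to the underside of the seat, each leg's axis is inset half a diameter from the nearest pair of seat edges (so the leg's bounding box is flush with the corner).

B is a chair. The seat is a 421×406×27 mm slab with its top at z = 475 mm, on four 50×50 mm corner legs (flush with the seat edges, standing on z = 0). A flat backrest 25 mm thick, 417 mm tall, spans the full seat width and rises from the seat top along its +y edge, rear face flush with the rear of the seat. Two armrests of 45×45 mm section run along each side from the seat's front edge to the front of the backrest, top faces 225 mm above the seat top and outer faces flush with the seat's x-edges; a 45×45 mm post under the front of each armrest stands on the seat at the front corner.

The chair is on the floor beside the stool on its +x side.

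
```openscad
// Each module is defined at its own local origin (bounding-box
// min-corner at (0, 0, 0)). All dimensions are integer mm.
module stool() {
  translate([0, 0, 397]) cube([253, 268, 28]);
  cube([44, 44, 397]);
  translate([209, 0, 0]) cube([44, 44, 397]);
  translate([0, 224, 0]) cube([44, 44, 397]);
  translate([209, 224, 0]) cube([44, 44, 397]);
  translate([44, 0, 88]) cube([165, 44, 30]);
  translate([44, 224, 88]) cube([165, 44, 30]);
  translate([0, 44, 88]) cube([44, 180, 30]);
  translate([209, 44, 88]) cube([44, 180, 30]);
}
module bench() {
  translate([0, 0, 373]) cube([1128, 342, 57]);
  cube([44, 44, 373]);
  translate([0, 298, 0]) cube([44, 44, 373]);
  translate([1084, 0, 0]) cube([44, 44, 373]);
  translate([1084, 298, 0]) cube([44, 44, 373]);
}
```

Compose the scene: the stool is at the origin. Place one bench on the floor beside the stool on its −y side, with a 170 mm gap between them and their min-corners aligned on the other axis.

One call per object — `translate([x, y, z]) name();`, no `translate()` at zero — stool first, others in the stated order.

stool();
translate([0, -512, 0]) bench();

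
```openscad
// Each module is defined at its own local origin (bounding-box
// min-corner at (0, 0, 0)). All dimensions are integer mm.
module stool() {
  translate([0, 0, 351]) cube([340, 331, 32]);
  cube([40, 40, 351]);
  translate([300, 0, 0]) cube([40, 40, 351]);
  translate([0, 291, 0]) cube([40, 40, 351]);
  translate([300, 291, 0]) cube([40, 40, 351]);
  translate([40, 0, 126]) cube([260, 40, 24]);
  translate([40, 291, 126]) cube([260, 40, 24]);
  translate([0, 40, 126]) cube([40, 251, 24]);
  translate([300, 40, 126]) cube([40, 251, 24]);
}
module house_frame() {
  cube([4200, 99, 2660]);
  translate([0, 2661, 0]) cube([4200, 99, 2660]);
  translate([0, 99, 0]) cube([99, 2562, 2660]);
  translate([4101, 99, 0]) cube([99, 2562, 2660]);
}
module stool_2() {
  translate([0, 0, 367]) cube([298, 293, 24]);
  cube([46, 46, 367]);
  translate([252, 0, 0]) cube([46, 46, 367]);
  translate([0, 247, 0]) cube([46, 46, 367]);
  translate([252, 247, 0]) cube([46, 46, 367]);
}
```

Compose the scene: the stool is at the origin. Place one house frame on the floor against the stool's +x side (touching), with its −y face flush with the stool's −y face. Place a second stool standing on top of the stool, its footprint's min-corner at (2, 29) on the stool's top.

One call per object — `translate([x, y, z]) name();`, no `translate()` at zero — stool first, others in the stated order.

stool();
translate([340, 0, 0]) house_frame();
translate([2, 29, 383]) stool_2();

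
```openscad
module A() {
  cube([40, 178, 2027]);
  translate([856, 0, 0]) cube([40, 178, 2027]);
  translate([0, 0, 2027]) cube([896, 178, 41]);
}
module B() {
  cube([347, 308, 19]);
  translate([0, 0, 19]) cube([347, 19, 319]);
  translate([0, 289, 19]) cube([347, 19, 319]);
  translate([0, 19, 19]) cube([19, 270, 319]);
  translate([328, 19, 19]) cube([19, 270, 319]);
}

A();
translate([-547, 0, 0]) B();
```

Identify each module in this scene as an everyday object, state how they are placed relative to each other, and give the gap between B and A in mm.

A is a door frame. B is an open box. The open box is on the floor beside the door frame on its −x side. The gap between the open box and the door frame is 200 mm.

The open box's nearest face is 200 mm from the door frame's −x face.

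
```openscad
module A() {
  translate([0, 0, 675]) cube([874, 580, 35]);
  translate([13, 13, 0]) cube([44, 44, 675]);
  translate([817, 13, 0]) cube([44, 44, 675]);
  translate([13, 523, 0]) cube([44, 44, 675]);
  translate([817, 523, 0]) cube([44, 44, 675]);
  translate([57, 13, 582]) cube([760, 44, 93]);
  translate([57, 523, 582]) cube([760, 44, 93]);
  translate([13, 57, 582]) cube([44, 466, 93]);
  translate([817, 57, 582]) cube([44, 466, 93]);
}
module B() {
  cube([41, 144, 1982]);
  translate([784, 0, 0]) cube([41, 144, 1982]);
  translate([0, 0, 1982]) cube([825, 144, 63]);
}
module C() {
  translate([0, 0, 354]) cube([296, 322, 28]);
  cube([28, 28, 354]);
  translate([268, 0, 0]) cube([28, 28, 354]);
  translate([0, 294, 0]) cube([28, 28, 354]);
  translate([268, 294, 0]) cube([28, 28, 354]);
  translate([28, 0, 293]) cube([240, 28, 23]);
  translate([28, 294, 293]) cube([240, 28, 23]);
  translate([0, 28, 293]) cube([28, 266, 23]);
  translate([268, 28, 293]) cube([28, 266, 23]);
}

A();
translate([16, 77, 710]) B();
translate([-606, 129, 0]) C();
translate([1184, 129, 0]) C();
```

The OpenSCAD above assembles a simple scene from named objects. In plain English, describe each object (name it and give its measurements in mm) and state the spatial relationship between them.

A is a table with a 874×580 mm rectangular top, 35 mm thick, top surface at z = 710 mm, supported by four 44×44 mm square legs, each inset 13 mm from the nearest pair of top edges, running from the floor. Four apron rails, 44 mm thick and 93 mm tall, run between adjacent legs with their top edges flush with the underside of the top and their outer faces flush with the legs' outer faces.

B is a rectangular door frame: two vertical jambs of 41×144 mm section, 1982 mm tall, with a clear opening 743 mm wide between their inner faces. A header 63 mm tall and 144 mm deep lies on top of the jambs and spans the full outside width.

C is a simple wooden stool: a rectangular seat 296 mm (x) by 322 mm (y), 28 mm thick, top face at z = 382 mm, on four square legs, each 28×28 mm in cross-section. The legs rest on z = 0, each flush with a corner of the seat. Four stretchers, 28 mm wide and 23 mm tall, connect adjacent legs with their undersides at z = 293 mm, each running between the inner faces of the legs it joins and aligned with the legs' outer faces on the other axis.

The door frame is on top of the table. Two stools sit around the table at the −x, +x sides.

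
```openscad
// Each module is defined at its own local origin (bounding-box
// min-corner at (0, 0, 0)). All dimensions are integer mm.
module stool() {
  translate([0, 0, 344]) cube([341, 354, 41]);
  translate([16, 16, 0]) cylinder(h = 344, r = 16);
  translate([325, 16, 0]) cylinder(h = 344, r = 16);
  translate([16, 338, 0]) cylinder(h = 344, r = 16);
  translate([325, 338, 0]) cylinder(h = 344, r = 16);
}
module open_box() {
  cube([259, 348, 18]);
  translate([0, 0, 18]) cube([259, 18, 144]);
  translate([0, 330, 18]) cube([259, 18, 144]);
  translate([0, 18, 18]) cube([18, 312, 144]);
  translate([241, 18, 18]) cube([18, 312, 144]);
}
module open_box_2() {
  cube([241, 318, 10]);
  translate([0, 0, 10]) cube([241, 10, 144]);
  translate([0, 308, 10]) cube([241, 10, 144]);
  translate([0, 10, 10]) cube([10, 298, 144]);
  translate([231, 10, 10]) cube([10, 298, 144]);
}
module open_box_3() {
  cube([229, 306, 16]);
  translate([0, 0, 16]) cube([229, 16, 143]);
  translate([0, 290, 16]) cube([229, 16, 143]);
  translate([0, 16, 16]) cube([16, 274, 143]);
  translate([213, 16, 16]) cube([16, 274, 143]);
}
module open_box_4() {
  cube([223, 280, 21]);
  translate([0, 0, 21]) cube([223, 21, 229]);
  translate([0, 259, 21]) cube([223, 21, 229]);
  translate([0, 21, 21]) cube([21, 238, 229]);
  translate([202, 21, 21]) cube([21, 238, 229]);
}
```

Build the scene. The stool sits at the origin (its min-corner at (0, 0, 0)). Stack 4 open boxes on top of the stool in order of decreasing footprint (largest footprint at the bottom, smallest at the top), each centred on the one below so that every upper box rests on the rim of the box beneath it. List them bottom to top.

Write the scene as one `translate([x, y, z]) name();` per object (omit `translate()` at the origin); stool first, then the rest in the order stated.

stool();
translate([41, 3, 385]) open_box();
translate([50, 18, 547]) open_box_2();
translate([56, 24, 701]) open_box_3();
translate([59, 37, 860]) open_box_4();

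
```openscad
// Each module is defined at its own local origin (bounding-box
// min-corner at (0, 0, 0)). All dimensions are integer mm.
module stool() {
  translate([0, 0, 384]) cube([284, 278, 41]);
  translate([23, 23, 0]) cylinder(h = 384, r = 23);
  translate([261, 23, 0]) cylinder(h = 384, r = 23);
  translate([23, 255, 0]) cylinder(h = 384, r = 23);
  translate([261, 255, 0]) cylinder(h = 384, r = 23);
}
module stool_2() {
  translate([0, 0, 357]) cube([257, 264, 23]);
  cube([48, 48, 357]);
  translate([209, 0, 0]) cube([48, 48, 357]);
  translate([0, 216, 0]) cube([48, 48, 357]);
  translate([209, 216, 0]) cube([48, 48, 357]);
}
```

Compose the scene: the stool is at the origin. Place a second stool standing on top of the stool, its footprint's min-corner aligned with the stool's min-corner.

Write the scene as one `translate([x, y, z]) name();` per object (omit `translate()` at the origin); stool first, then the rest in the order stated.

stool();
translate([0, 0, 425]) stool_2();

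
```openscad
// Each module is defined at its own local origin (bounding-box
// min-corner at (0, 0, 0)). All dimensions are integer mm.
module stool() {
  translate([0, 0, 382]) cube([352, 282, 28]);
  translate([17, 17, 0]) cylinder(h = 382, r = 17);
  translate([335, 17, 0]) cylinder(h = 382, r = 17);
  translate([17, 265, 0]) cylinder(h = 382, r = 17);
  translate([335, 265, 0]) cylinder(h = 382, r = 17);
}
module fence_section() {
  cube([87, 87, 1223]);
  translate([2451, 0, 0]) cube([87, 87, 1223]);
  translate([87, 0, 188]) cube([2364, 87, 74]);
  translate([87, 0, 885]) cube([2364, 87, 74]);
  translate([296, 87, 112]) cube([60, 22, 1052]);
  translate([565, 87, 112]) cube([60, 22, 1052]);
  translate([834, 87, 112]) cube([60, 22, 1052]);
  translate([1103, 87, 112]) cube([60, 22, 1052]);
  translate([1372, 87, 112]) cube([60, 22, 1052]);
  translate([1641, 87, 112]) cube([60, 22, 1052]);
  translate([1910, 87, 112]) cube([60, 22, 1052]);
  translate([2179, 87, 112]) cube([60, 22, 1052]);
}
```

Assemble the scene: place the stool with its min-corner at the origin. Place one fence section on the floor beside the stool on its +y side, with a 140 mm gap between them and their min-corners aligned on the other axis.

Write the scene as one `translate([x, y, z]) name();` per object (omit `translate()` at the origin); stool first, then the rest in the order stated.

stool();
translate([0, 422, 0]) fence_section();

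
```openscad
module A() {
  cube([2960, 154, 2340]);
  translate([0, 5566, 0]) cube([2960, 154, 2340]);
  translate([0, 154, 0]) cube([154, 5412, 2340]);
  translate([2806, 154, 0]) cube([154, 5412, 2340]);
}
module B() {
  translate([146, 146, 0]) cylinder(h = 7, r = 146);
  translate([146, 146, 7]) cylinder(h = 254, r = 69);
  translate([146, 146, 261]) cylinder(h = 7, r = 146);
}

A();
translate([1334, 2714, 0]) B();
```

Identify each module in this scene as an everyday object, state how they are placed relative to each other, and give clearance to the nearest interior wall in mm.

Clearances: x = 1180, y = 2560; minimum 1180 mm.

A is a house frame. B is a spool. The spool sits inside the house frame, centred. The clearance to the nearest interior wall is 1180 mm.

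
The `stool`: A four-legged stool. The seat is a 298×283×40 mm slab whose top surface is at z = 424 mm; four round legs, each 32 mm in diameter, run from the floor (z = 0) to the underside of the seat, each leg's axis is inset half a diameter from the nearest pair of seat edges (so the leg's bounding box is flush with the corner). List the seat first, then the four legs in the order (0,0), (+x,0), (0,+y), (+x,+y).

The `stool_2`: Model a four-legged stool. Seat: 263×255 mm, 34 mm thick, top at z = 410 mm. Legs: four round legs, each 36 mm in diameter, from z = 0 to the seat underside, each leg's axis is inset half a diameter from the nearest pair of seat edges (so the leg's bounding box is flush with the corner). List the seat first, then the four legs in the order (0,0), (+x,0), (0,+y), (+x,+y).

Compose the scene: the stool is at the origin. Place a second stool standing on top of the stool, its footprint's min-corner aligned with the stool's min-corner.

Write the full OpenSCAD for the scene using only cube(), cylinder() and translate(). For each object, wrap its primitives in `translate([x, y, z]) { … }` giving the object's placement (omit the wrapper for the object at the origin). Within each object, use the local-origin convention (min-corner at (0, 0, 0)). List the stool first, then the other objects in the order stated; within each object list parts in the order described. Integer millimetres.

translate([0, 0, 384]) cube([298, 283, 40]);
translate([16, 16, 0]) cylinder(h = 384, r = 16);
translate([282, 16, 0]) cylinder(h = 384, r = 16);
translate([16, 267, 0]) cylinder(h = 384, r = 16);
translate([282, 267, 0]) cylinder(h = 384, r = 16);
translate([0, 0, 424]) {
  translate([0, 0, 376]) cube([263, 255, 34]);
  translate([18, 18, 0]) cylinder(h = 376, r = 18);
  translate([245, 18, 0]) cylinder(h = 376, r = 18);
  translate([18, 237, 0]) cylinder(h = 376, r = 18);
  translate([245, 237, 0]) cylinder(h = 376, r = 18);
}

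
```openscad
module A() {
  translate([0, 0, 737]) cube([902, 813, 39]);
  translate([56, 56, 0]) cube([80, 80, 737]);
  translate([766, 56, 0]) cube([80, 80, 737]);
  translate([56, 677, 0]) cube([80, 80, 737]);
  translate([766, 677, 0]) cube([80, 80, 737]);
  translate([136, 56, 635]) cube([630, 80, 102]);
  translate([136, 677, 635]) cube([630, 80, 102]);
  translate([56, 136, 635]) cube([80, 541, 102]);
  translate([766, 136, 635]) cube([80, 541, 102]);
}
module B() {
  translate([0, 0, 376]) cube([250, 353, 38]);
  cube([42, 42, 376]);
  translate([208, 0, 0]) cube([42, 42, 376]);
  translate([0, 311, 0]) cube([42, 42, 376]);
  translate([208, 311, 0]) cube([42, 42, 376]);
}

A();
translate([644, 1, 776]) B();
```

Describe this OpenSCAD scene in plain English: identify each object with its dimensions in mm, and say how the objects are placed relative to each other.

A is a table with a 902×813 mm rectangular top, 39 mm thick, top surface at z = 776 mm, supported by four 80×80 mm square legs, each inset 56 mm from the nearest pair of top edges, running from the floor. Four apron rails, 80 mm thick and 102 mm tall, run between adjacent legs with their top edges flush with the underside of the top and their outer faces flush with the legs' outer faces.

B is a four-legged stool. The seat is a 250×353×38 mm slab whose top surface is at z = 414 mm; four square legs, each 42×42 mm in cross-section, run from the floor (z = 0) to the underside of the seat, each flush with a corner of the seat.

The stool is on top of the table.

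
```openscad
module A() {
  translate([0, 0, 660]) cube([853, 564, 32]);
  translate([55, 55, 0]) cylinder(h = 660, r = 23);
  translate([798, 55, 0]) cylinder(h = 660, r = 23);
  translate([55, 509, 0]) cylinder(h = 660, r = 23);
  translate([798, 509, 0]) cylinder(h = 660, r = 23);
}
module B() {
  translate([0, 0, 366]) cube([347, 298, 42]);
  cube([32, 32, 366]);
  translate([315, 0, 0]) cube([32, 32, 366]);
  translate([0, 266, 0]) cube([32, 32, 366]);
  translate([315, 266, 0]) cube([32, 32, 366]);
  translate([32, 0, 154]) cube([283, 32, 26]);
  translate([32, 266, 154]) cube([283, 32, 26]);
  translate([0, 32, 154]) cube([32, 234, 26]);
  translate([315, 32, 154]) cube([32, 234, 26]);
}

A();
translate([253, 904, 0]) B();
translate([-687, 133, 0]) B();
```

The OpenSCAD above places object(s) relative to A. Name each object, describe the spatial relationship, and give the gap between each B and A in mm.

Each stool's nearest face is 340 mm from the table's bounding box.

A is a table. B is a stool. Two stools sit around the table at the +y, −x sides. The gap between each stool and the table is 340 mm.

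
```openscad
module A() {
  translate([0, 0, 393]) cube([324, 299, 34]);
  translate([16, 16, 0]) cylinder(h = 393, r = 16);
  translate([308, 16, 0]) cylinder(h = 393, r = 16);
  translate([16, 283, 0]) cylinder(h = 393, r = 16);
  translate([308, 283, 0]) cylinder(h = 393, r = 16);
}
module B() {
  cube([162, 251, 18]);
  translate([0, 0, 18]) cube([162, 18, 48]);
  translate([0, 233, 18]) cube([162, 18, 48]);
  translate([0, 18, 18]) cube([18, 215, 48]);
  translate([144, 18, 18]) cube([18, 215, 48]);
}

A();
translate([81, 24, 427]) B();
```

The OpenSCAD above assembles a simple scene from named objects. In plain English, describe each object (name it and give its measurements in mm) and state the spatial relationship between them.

A is a four-legged stool. The seat is a 324×299×34 mm slab whose top surface is at z = 427 mm; four round legs, each 32 mm in diameter, run from the floor (z = 0) to the underside of the seat, each leg's axis is inset half a diameter from the nearest pair of seat edges (so the leg's bounding box is flush with the corner).

B is an open-topped rectangular box: outside dimensions 162×251×66 mm, with a uniform wall and base thickness of 18 mm. The base is a full 162×251 slab on the floor; four walls sit on top of the base. The front and back walls (the −y and +y sides) span the full width; the two side walls fit between them.

The open box is on top of the stool, centred.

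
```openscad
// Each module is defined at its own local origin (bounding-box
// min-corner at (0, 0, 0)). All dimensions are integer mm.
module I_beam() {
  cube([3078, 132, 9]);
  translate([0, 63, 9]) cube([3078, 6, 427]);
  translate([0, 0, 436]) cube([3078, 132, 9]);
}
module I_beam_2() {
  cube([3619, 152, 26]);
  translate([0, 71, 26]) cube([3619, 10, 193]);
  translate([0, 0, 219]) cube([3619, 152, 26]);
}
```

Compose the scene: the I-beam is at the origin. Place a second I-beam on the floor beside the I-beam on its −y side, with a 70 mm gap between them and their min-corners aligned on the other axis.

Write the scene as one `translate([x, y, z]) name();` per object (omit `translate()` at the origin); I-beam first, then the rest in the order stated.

I_beam();
translate([0, -222, 0]) I_beam_2();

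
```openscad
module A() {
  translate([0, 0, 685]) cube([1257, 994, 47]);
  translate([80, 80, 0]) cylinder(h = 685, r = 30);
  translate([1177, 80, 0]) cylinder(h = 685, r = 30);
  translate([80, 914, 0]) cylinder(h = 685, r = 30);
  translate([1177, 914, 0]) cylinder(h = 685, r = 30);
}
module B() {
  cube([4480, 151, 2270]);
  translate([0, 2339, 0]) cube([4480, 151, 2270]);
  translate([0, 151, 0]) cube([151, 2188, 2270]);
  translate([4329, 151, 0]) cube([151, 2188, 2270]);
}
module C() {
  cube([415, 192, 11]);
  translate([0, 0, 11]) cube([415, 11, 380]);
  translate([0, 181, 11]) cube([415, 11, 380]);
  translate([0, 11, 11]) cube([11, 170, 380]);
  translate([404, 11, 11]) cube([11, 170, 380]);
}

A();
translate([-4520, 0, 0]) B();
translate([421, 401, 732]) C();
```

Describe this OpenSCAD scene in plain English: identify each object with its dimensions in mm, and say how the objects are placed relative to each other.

A is a table: top 1257 mm (x) × 994 mm (y), 47 mm thick, upper face at z = 732 mm, on four round legs of 60 mm diameter, each leg's bounding box inset 50 mm from the nearest pair of top edges, running from z = 0 to the bottom of the top.

B is a box-shaped house frame (walls only): outside footprint 4480×2490 mm, wall height 2270 mm, wall thickness 151 mm. The two y-facing walls run the full x-width; the two x-facing walls fit between the inner faces of the y-facing walls.

C is an open storage box with external size 415×192×391 mm and wall thickness 11 mm (the base is also 11 mm thick). The base covers the whole footprint; the four walls stand on the base, with the y-facing walls full-width and the x-facing walls fitting between their inner faces.

The house frame is on the floor beside the table on its −x side. The open box is on top of the table, centred.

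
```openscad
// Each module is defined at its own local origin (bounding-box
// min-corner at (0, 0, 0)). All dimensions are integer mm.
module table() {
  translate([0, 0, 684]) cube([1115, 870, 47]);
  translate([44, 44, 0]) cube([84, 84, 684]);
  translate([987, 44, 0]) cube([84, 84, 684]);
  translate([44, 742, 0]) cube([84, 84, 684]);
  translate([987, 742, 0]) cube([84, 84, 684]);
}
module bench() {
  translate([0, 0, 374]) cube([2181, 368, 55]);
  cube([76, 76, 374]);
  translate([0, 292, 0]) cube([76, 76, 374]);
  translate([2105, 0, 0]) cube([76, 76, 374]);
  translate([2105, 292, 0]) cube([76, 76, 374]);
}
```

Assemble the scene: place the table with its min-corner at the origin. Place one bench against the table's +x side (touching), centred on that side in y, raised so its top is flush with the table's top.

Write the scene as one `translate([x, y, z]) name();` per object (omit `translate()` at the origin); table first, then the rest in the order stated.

table();
translate([1115, 251, 302]) bench();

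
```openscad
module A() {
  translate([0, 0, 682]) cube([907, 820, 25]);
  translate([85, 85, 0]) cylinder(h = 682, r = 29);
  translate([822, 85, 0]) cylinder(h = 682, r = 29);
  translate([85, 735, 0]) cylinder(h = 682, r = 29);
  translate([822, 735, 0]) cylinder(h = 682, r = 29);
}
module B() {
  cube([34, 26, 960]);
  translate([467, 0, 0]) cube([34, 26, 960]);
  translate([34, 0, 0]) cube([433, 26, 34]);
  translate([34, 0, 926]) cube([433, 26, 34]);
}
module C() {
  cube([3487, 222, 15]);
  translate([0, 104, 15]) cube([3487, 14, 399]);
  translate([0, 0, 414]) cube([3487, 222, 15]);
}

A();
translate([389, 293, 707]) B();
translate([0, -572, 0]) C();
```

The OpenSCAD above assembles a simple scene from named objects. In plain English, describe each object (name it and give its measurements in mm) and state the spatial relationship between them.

A is a rectangular dining table. The top is 907×820×25 mm with its upper surface at z = 707 mm. It stands on four round legs of 58 mm diameter, each leg's bounding box inset 56 mm from the nearest pair of top edges, running from the floor to the underside of the top.

B is a rectangular picture frame lying in the x–z plane (depth along y). The opening is 433 mm wide (x) by 892 mm tall (z), surrounded by a border 34 mm wide on all four sides. The frame is 26 mm deep and is made of two full-height vertical stiles with two horizontal rails fitted between them.

C is an I-beam lying along x, 3487 mm long. Overall section height 429 mm. Two flanges 222 mm wide (y) and 15 mm thick, one on the floor and one at the top; a web 14 mm thick runs between them, centred on the flange width.

The picture frame is on top of the table. The I-beam is on the floor beside the table on its −y side.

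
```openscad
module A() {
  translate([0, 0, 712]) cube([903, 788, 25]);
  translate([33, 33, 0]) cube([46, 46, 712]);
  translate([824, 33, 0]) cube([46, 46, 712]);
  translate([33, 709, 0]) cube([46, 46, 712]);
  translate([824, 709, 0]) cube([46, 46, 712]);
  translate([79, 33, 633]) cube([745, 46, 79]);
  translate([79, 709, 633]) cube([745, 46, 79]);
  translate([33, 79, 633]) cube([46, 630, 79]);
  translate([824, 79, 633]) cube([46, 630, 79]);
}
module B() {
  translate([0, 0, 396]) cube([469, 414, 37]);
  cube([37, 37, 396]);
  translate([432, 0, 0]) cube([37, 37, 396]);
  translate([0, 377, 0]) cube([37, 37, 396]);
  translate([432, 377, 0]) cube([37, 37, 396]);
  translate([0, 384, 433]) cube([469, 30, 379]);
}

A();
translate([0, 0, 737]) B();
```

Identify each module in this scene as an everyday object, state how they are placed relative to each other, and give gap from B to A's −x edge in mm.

A is a table. B is a chair. The chair is on top of the table. The gap from the chair to the table's −x edge is 0 mm.

The chair's min-x is at 0; the table's min-x is 0; gap = 0 mm.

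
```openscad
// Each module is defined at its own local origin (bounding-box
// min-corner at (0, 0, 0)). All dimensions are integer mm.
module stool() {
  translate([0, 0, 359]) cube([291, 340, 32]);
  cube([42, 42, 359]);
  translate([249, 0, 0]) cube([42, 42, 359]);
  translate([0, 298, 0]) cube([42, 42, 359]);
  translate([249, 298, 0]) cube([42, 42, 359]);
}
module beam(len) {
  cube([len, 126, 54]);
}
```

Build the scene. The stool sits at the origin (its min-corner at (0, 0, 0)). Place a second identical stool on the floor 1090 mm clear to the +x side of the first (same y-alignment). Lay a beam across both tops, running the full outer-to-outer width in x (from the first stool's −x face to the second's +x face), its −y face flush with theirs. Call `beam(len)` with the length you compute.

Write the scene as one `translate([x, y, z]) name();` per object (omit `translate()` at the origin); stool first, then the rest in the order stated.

stool();
translate([1381, 0, 0]) stool();
translate([0, 0, 391]) beam(1672);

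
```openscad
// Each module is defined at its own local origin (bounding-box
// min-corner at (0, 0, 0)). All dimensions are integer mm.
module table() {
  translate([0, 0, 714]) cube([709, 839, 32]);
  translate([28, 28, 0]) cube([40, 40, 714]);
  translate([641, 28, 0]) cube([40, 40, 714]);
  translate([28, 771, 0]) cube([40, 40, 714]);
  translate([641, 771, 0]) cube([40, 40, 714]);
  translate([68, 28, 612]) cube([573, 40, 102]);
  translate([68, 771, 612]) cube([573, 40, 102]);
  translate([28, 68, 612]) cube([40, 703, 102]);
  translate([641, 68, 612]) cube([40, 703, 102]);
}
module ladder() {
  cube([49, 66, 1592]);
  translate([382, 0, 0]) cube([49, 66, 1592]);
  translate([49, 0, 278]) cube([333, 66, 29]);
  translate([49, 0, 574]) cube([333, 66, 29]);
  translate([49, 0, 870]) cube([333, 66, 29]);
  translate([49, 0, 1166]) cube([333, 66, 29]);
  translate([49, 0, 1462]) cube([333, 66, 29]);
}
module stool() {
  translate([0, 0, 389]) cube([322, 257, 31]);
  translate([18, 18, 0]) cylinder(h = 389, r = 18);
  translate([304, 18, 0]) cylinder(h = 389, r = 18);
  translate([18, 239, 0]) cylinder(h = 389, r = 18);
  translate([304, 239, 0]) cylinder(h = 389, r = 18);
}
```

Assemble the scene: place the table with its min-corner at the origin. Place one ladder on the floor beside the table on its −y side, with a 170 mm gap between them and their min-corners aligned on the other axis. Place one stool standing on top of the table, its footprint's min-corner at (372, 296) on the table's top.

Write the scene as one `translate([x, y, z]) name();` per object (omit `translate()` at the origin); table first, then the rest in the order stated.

table();
translate([0, -236, 0]) ladder();
translate([372, 296, 746]) stool();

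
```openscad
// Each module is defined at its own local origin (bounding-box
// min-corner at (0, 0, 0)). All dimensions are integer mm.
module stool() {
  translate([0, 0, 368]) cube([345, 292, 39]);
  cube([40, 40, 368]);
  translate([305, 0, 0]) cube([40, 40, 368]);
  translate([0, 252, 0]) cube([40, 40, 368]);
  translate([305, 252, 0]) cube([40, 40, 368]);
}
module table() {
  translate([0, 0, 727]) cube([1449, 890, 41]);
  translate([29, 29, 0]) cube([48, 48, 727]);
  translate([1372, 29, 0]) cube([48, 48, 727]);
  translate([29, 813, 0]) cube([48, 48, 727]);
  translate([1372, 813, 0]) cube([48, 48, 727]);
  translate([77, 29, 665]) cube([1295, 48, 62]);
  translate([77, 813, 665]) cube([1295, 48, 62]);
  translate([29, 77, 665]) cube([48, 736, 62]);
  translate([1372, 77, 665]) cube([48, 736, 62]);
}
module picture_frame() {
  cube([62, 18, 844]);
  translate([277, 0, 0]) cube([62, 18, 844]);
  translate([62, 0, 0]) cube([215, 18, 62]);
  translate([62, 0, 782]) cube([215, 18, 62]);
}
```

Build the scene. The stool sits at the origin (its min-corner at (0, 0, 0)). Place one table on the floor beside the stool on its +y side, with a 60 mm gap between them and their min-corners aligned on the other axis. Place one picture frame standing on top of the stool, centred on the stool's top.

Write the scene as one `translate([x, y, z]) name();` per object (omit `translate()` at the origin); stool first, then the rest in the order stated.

stool();
translate([0, 352, 0]) table();
translate([3, 137, 407]) picture_frame();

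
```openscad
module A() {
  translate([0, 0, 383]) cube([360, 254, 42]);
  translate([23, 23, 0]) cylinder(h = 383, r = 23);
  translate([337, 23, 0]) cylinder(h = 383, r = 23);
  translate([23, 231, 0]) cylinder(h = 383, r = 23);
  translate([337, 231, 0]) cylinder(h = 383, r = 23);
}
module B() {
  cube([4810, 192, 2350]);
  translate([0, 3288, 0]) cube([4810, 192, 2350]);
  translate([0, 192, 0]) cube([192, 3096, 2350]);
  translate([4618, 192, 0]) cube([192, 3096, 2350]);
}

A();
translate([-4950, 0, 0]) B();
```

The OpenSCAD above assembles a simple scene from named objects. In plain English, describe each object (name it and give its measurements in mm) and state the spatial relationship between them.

A is a simple wooden stool: a rectangular seat 360 mm (x) by 254 mm (y), 42 mm thick, top face at z = 425 mm, on four round legs, each 46 mm in diameter. The legs rest on z = 0, each leg's axis is inset half a diameter from the nearest pair of seat edges (so the leg's bounding box is flush with the corner).

B is a box-shaped house frame (walls only): outside footprint 4810×3480 mm, wall height 2350 mm, wall thickness 192 mm. The two y-facing walls run the full x-width; the two x-facing walls fit between the inner faces of the y-facing walls.

The house frame is on the floor beside the stool on its −x side.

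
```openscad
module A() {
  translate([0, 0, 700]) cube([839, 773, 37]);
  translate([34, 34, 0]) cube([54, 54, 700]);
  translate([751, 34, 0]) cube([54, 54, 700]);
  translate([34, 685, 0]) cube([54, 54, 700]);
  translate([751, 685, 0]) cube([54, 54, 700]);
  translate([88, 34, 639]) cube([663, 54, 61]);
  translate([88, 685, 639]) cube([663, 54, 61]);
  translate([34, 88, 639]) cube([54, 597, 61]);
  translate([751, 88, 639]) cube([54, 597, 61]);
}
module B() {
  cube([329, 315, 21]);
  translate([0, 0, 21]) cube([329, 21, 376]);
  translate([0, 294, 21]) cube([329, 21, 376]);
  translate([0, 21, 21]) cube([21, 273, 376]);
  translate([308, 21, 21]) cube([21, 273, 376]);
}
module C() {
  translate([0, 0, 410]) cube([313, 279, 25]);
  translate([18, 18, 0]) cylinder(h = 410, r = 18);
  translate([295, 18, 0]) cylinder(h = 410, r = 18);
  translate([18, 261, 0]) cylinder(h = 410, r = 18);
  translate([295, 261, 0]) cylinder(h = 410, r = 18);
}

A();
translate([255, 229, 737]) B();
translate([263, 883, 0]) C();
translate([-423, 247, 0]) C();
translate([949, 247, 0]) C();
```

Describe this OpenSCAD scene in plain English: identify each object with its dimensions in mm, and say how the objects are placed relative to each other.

A is a table: top 839 mm (x) × 773 mm (y), 37 mm thick, upper face at z = 737 mm, on four 54×54 mm square legs, each inset 34 mm from the nearest pair of top edges, running from z = 0 to the bottom of the top. Four apron rails, 54 mm thick and 61 mm tall, run between adjacent legs with their top edges flush with the underside of the top and their outer faces flush with the legs' outer faces.

B is an open storage box with external size 329×315×397 mm and wall thickness 21 mm (the base is also 21 mm thick). The base covers the whole footprint; the four walls stand on the base, with the y-facing walls full-width and the x-facing walls fitting between their inner faces.

C is a simple wooden stool: a rectangular seat 313 mm (x) by 279 mm (y), 25 mm thick, top face at z = 435 mm, on four round legs, each 36 mm in diameter. The legs rest on z = 0, each leg's axis is inset half a diameter from the nearest pair of seat edges (so the leg's bounding box is flush with the corner).

The open box is on top of the table, centred. Three stools sit around the table at the +y, −x, +x sides.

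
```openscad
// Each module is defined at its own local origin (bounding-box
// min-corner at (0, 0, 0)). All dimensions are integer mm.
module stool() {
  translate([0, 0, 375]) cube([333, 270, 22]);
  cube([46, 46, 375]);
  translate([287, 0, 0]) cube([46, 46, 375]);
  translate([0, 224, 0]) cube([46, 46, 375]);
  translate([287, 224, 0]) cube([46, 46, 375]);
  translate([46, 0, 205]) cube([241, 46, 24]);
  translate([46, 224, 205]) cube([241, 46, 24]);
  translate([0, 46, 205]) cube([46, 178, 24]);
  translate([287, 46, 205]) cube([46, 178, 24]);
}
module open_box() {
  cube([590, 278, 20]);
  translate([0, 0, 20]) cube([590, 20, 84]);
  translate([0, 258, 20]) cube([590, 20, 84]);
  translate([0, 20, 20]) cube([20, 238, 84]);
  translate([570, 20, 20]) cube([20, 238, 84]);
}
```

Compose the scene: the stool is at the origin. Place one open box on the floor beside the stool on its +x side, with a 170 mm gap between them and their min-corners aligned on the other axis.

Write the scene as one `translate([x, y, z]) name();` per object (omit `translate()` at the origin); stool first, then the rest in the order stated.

stool();
translate([503, 0, 0]) open_box();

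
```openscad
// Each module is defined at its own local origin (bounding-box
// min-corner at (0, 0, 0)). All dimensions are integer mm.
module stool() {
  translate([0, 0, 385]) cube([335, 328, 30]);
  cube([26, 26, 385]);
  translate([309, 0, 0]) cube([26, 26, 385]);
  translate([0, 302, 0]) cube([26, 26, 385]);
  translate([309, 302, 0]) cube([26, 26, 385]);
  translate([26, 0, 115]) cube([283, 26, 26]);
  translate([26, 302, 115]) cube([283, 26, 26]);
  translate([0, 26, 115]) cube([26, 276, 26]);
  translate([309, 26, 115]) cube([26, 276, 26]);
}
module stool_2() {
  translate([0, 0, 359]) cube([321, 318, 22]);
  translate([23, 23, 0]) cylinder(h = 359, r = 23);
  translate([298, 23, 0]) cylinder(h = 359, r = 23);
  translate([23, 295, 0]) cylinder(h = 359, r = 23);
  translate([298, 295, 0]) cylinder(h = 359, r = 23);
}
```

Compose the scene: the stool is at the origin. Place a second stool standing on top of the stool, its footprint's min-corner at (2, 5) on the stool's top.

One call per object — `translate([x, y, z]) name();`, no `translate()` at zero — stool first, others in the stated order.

stool();
translate([2, 5, 415]) stool_2();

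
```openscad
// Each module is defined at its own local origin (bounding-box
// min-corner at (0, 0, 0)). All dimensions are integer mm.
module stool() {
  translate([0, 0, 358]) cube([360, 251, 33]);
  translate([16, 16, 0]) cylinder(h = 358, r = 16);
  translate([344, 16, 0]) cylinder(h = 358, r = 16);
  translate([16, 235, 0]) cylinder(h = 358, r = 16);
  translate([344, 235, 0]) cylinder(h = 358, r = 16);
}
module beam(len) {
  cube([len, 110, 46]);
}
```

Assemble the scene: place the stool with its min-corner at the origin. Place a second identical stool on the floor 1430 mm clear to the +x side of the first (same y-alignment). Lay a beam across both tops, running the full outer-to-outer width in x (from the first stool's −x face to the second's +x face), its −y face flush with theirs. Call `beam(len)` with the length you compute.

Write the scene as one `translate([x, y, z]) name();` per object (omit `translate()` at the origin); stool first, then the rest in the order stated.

stool();
translate([1790, 0, 0]) stool();
translate([0, 0, 391]) beam(2150);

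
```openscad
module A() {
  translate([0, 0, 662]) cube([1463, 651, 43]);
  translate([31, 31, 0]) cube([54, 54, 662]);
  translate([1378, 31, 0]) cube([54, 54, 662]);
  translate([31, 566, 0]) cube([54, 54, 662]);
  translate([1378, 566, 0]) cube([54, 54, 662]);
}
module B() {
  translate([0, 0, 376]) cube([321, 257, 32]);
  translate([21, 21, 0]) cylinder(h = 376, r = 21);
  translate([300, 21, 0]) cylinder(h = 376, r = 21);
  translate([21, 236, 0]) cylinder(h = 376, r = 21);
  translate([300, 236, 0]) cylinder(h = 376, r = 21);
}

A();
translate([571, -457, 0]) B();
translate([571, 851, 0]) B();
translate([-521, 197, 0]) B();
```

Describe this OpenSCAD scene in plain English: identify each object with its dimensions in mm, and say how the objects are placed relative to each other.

A is a table: top 1463 mm (x) × 651 mm (y), 43 mm thick, upper face at z = 705 mm, on four 54×54 mm square legs, each inset 31 mm from the nearest pair of top edges, running from z = 0 to the bottom of the top.

B is a four-legged stool. The seat is a 321×257×32 mm slab whose top surface is at z = 408 mm; four round legs, each 42 mm in diameter, run from the floor (z = 0) to the underside of the seat, each leg's axis is inset half a diameter from the nearest pair of seat edges (so the leg's bounding box is flush with the corner).

Three stools sit around the table at the −y, +y, −x sides.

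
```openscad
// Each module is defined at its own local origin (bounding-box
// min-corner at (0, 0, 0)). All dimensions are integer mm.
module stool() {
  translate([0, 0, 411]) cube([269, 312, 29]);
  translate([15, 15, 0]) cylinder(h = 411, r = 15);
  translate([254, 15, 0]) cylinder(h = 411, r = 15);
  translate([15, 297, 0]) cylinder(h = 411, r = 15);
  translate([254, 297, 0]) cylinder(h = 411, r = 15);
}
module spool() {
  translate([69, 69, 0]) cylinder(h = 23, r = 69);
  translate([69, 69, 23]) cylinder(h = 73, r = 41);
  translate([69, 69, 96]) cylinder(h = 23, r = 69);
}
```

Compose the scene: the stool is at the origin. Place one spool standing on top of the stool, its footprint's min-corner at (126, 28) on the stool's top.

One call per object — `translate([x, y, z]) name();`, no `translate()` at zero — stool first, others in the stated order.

stool();
translate([126, 28, 440]) spool();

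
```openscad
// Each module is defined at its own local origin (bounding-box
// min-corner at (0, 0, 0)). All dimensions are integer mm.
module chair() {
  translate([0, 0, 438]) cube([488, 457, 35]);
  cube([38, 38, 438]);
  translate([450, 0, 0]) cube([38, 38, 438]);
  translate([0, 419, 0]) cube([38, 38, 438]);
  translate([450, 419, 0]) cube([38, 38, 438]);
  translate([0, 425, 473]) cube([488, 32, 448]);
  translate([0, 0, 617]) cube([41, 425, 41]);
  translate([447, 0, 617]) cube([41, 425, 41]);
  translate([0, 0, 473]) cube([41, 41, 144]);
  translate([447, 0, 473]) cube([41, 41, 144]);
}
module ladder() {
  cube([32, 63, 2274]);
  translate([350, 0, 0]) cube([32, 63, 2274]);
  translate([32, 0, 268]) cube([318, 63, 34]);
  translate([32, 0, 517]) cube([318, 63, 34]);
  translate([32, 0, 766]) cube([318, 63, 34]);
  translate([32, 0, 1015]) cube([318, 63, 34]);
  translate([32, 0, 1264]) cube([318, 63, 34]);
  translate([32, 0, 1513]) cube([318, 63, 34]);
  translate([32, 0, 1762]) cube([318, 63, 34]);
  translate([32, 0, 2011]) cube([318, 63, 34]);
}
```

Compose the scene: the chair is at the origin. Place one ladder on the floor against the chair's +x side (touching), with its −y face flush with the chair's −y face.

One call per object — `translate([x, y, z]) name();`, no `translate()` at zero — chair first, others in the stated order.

chair();
translate([488, 0, 0]) ladder();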